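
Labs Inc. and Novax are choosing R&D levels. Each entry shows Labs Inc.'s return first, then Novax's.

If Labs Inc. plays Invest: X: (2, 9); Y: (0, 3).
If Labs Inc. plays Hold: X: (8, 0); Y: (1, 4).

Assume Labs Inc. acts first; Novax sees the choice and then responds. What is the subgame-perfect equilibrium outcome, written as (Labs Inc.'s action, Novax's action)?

(Invest, X)

Backward induction with Labs Inc. moving first.
- Invest: Novax compares 9, 3 and picks X; Labs Inc. would get 2.
- Hold: Novax compares 0, 4 and picks Y; Labs Inc. would get 1.
Maximizing over 2, 1, Labs Inc. chooses Invest. Subgame-perfect outcome: (Invest, X) with payoffs (2, 9).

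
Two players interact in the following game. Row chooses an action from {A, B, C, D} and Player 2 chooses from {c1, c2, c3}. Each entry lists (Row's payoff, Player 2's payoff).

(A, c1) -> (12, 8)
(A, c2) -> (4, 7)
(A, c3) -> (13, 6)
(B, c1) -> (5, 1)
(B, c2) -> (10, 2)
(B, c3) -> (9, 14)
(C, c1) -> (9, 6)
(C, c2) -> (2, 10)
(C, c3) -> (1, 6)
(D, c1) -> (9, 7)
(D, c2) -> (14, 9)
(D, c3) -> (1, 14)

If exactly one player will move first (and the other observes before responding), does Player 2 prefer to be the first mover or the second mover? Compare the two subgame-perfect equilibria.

first

If Row leads: Player 2's best replies are A→c1, B→c3, C→c2, D→c3; Row's induced payoffs 12, 9, 2, 1; outcome (A, c1), payoffs (12, 8).
If Player 2 leads: Row's best replies are c1→A, c2→D, c3→A; Player 2's induced payoffs 8, 9, 6; outcome (D, c2), payoffs (14, 9).
Player 2 gets 9 moving first and 8 moving second, so Player 2 prefers to move first.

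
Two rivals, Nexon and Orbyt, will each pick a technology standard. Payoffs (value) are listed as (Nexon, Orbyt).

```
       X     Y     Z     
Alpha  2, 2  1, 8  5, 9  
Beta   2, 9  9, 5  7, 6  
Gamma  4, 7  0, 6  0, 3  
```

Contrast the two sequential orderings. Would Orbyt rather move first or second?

If Nexon leads: Orbyt's best replies are Alpha→Z, Beta→X, Gamma→X; Nexon's induced payoffs 5, 2, 4; outcome (Alpha, Z), payoffs (5, 9).
If Orbyt leads: Nexon's best replies are X→Gamma, Y→Beta, Z→Beta; Orbyt's induced payoffs 7, 5, 6; outcome (Gamma, X), payoffs (4, 7).
Orbyt gets 7 moving first and 9 moving second, so Orbyt prefers to move second.

second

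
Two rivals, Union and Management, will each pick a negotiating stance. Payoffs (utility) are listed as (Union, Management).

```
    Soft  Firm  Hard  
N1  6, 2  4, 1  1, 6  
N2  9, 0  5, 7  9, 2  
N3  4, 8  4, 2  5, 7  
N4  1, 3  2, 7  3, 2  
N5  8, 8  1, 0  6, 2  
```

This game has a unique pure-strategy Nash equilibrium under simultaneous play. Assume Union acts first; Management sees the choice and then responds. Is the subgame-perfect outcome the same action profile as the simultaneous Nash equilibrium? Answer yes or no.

no

Work backward from Management's decision.
- N1 → Management plays Hard (best of 2, 1, 6); Union gets 1.
- N2 → Management plays Firm (best of 0, 7, 2); Union gets 5.
- N3 → Management plays Soft (best of 8, 2, 7); Union gets 4.
- N4 → Management plays Firm (best of 3, 7, 2); Union gets 2.
- N5 → Management plays Soft (best of 8, 0, 2); Union gets 8.
Union's induced payoffs are 1, 5, 4, 2, 8, so Union commits to N5. Subgame-perfect outcome: (N5, Soft) with payoffs (8, 8).
For the simultaneous game, intersect best replies.
Union's best replies: Soft→N2; Firm→N2; Hard→N2.
Management's best replies: N1→Hard; N2→Firm; N3→Soft; N4→Firm; N5→Soft.
Only (N2, Firm) has each player best-responding; Nash payoffs (5, 7).
Sequential outcome (N5, Soft) differs from the Nash profile (N2, Firm).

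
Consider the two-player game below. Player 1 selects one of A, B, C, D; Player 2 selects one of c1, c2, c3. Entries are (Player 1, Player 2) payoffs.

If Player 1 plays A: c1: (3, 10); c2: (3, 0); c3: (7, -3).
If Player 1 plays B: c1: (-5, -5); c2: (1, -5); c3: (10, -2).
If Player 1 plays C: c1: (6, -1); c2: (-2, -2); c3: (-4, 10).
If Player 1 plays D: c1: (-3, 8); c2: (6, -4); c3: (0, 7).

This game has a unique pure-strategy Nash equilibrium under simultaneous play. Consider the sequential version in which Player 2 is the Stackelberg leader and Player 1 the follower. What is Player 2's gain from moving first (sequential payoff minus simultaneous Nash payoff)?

1

Solve by backward induction (Player 2 leads).
- c1: BR = C, leader payoff -1.
- c2: BR = D, leader payoff -4.
- c3: BR = B, leader payoff -2.
Among -1, -4, -2, the best is -1 at c1. Subgame-perfect outcome: (C, c1) with payoffs (6, -1).
Now find the simultaneous Nash equilibrium.
Player 1's best replies: c1→C; c2→D; c3→B.
Player 2's best replies: A→c1; B→c3; C→c3; D→c1.
Only (B, c3) has each player best-responding; Nash payoffs (10, -2).
Player 2's commitment gain: -1 − -2 = 1.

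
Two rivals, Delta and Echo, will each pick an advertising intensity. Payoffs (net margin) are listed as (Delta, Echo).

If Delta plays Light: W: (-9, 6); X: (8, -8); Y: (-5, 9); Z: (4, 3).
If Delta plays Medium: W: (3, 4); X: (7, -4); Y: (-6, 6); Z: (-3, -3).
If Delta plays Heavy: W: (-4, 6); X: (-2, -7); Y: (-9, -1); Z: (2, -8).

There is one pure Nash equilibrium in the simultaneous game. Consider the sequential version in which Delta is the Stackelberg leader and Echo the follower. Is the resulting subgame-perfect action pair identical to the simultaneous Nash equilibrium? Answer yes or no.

Backward induction with Delta moving first.
- Light: Echo compares 6, -8, 9, 3 and picks Y; Delta would get -5.
- Medium: Echo compares 4, -4, 6, -3 and picks Y; Delta would get -6.
- Heavy: Echo compares 6, -7, -1, -8 and picks W; Delta would get -4.
Maximizing over -5, -6, -4, Delta chooses Heavy. Subgame-perfect outcome: (Heavy, W) with payoffs (-4, 6).
Under simultaneous play:
Delta's best replies: W→Medium; X→Light; Y→Light; Z→Light.
Echo's best replies: Light→Y; Medium→Y; Heavy→W.
The unique mutual best reply is (Light, Y), giving (-5, 9).
Sequential outcome (Heavy, W) differs from the Nash profile (Light, Y).

no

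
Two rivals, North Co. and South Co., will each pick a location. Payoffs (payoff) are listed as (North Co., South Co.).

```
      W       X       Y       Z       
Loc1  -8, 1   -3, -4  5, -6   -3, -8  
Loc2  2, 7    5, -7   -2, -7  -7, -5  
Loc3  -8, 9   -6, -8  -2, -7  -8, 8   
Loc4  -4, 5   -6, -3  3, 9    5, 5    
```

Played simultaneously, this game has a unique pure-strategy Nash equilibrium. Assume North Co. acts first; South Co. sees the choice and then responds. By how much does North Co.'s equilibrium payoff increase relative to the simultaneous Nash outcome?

1

Solve by backward induction (North Co. leads).
- Loc1 → South Co. plays W (best of 1, -4, -6, -8); North Co. gets -8.
- Loc2 → South Co. plays W (best of 7, -7, -7, -5); North Co. gets 2.
- Loc3 → South Co. plays W (best of 9, -8, -7, 8); North Co. gets -8.
- Loc4 → South Co. plays Y (best of 5, -3, 9, 5); North Co. gets 3.
North Co.'s induced payoffs are -8, 2, -8, 3, so North Co. commits to Loc4. Subgame-perfect outcome: (Loc4, Y) with payoffs (3, 9).
Under simultaneous play:
North Co.'s best replies: W→Loc2; X→Loc2; Y→Loc1; Z→Loc4.
South Co.'s best replies: Loc1→W; Loc2→W; Loc3→W; Loc4→Y.
Only (Loc2, W) has each player best-responding; Nash payoffs (2, 7).
North Co.'s commitment gain: 3 − 2 = 1.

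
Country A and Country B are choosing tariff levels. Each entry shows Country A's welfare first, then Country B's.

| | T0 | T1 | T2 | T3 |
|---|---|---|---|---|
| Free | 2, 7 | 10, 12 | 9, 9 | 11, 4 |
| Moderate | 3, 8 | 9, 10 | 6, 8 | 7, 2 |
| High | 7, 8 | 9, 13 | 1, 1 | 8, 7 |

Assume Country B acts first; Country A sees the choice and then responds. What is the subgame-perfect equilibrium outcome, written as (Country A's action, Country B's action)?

(Free, T1)

Work backward from Country A's decision.
- T0: Country A compares 2, 3, 7 and picks High; Country B would get 8.
- T1: Country A compares 10, 9, 9 and picks Free; Country B would get 12.
- T2: Country A compares 9, 6, 1 and picks Free; Country B would get 9.
- T3: Country A compares 11, 7, 8 and picks Free; Country B would get 4.
Among 8, 12, 9, 4, the best is 12 at T1. Subgame-perfect outcome: (Free, T1) with payoffs (10, 12).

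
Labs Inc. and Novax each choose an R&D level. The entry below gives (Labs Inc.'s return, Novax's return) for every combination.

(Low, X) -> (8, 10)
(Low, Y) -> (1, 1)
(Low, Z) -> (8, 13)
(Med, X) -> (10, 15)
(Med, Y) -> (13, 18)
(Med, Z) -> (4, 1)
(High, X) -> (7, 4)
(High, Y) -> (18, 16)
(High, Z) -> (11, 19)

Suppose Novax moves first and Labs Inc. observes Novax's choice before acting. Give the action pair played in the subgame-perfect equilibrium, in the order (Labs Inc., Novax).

(High, Z)

Backward induction with Novax moving first.
- X → Labs Inc. plays Med (best of 8, 10, 7); Novax gets 15.
- Y → Labs Inc. plays High (best of 1, 13, 18); Novax gets 16.
- Z → Labs Inc. plays High (best of 8, 4, 11); Novax gets 19.
Maximizing over 15, 16, 19, Novax chooses Z. Subgame-perfect outcome: (High, Z) with payoffs (11, 19).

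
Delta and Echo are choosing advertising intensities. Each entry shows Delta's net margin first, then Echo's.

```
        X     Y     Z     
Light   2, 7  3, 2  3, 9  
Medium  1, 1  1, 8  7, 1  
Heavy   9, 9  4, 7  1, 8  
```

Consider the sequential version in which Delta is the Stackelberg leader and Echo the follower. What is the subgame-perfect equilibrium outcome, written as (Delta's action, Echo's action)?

Echo best-responds to each possible Delta move:
- Light → Echo plays Z (best of 7, 2, 9); Delta gets 3.
- Medium → Echo plays Y (best of 1, 8, 1); Delta gets 1.
- Heavy → Echo plays X (best of 9, 7, 8); Delta gets 9.
Delta's induced payoffs are 3, 1, 9, so Delta commits to Heavy. Subgame-perfect outcome: (Heavy, X) with payoffs (9, 9).

(Heavy, X)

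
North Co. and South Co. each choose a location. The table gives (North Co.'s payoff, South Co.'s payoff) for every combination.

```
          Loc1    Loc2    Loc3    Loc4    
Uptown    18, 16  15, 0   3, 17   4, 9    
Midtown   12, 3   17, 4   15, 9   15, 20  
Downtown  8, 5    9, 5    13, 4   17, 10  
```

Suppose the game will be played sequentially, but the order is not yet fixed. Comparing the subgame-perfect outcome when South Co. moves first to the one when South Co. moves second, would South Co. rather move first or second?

If North Co. leads: South Co.'s best replies are Uptown→Loc3, Midtown→Loc4, Downtown→Loc4; North Co.'s induced payoffs 3, 15, 17; outcome (Downtown, Loc4), payoffs (17, 10).
If South Co. leads: North Co.'s best replies are Loc1→Uptown, Loc2→Midtown, Loc3→Midtown, Loc4→Downtown; South Co.'s induced payoffs 16, 4, 9, 10; outcome (Uptown, Loc1), payoffs (18, 16).
South Co. gets 16 moving first and 10 moving second, so South Co. prefers to move first.

first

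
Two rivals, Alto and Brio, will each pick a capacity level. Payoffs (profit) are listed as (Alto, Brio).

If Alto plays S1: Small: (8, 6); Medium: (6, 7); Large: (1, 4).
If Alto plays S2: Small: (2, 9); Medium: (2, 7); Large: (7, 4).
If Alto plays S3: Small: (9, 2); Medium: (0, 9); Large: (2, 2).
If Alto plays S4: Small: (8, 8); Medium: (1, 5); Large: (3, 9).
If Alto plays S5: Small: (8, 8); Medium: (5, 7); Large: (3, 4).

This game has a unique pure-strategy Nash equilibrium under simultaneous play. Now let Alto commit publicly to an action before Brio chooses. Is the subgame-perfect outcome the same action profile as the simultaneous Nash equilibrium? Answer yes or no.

Solve by backward induction (Alto leads).
- S1: BR = Medium, leader payoff 6.
- S2: BR = Small, leader payoff 2.
- S3: BR = Medium, leader payoff 0.
- S4: BR = Large, leader payoff 3.
- S5: BR = Small, leader payoff 8.
Alto's induced payoffs are 6, 2, 0, 3, 8, so Alto commits to S5. Subgame-perfect outcome: (S5, Small) with payoffs (8, 8).
For the simultaneous game, intersect best replies.
Alto's best replies: Small→S3; Medium→S1; Large→S2.
Brio's best replies: S1→Medium; S2→Small; S3→Medium; S4→Large; S5→Small.
Only (S1, Medium) has each player best-responding; Nash payoffs (6, 7).
Sequential outcome (S5, Small) differs from the Nash profile (S1, Medium).

no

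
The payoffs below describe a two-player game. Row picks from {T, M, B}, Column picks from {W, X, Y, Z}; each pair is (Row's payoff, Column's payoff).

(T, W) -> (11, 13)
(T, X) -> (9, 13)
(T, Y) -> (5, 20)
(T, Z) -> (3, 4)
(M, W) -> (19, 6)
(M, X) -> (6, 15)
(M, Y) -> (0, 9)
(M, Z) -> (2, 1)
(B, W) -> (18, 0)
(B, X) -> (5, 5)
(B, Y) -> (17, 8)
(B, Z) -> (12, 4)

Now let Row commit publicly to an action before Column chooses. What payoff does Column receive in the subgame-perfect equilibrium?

Work backward from Column's decision.
- T → Column plays Y (best of 13, 13, 20, 4); Row gets 5.
- M → Column plays X (best of 6, 15, 9, 1); Row gets 6.
- B → Column plays Y (best of 0, 5, 8, 4); Row gets 17.
Maximizing over 5, 6, 17, Row chooses B. Subgame-perfect outcome: (B, Y) with payoffs (17, 8).

8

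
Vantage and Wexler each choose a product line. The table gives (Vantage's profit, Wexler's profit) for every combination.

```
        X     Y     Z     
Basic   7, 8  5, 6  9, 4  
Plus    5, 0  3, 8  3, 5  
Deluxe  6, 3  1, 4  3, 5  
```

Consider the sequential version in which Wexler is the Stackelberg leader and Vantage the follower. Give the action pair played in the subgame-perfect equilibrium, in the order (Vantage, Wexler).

(Basic, X)

Solve by backward induction (Wexler leads).
- X: BR = Basic, leader payoff 8.
- Y: BR = Basic, leader payoff 6.
- Z: BR = Basic, leader payoff 4.
Among 8, 6, 4, the best is 8 at X. Subgame-perfect outcome: (Basic, X) with payoffs (7, 8).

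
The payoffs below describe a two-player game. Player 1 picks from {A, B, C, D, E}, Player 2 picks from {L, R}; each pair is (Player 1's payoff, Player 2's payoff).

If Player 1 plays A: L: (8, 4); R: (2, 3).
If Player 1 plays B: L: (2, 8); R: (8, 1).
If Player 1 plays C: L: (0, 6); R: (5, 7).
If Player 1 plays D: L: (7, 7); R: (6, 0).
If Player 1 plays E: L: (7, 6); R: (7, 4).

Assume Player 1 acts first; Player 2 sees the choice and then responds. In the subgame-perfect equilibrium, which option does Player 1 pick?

Solve by backward induction (Player 1 leads).
- A → Player 2 plays L (best of 4, 3); Player 1 gets 8.
- B → Player 2 plays L (best of 8, 1); Player 1 gets 2.
- C → Player 2 plays R (best of 6, 7); Player 1 gets 5.
- D → Player 2 plays L (best of 7, 0); Player 1 gets 7.
- E → Player 2 plays L (best of 6, 4); Player 1 gets 7.
Maximizing over 8, 2, 5, 7, 7, Player 1 chooses A. Subgame-perfect outcome: (A, L) with payoffs (8, 4).

A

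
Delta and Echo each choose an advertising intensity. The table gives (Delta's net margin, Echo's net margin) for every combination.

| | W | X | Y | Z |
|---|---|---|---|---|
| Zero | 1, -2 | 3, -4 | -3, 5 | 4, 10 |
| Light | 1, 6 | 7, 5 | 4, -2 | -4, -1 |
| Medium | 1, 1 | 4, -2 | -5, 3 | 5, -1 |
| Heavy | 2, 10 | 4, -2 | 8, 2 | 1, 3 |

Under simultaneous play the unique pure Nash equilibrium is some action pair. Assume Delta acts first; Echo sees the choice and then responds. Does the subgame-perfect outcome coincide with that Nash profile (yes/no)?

no

Echo best-responds to each possible Delta move:
- Zero: Echo compares -2, -4, 5, 10 and picks Z; Delta would get 4.
- Light: Echo compares 6, 5, -2, -1 and picks W; Delta would get 1.
- Medium: Echo compares 1, -2, 3, -1 and picks Y; Delta would get -5.
- Heavy: Echo compares 10, -2, 2, 3 and picks W; Delta would get 2.
Among 4, 1, -5, 2, the best is 4 at Zero. Subgame-perfect outcome: (Zero, Z) with payoffs (4, 10).
Now find the simultaneous Nash equilibrium.
Delta's best replies: W→Heavy; X→Light; Y→Heavy; Z→Medium.
Echo's best replies: Zero→Z; Light→W; Medium→Y; Heavy→W.
The unique mutual best reply is (Heavy, W), giving (2, 10).
Sequential outcome (Zero, Z) differs from the Nash profile (Heavy, W).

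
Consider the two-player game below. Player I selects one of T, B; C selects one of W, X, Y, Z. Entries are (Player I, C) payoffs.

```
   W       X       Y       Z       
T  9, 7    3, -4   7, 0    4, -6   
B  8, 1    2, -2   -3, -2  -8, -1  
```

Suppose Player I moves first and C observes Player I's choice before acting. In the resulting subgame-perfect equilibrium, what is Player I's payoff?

9

Work backward from C's decision.
- T → C plays W (best of 7, -4, 0, -6); Player I gets 9.
- B → C plays W (best of 1, -2, -2, -1); Player I gets 8.
Maximizing over 9, 8, Player I chooses T. Subgame-perfect outcome: (T, W) with payoffs (9, 7).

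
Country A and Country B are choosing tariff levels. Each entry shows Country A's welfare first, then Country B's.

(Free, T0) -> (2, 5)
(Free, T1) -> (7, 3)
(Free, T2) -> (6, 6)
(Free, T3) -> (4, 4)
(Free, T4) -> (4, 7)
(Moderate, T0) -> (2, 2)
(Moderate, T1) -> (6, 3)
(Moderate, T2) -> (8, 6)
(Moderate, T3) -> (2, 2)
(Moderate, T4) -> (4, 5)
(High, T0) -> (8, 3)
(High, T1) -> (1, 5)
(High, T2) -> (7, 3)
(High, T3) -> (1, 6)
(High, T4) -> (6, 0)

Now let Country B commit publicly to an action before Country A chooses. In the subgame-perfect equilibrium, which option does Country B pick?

Country A best-responds to each possible Country B move:
- T0: BR = High, leader payoff 3.
- T1: BR = Free, leader payoff 3.
- T2: BR = Moderate, leader payoff 6.
- T3: BR = Free, leader payoff 4.
- T4: BR = High, leader payoff 0.
Maximizing over 3, 3, 6, 4, 0, Country B chooses T2. Subgame-perfect outcome: (Moderate, T2) with payoffs (8, 6).

T2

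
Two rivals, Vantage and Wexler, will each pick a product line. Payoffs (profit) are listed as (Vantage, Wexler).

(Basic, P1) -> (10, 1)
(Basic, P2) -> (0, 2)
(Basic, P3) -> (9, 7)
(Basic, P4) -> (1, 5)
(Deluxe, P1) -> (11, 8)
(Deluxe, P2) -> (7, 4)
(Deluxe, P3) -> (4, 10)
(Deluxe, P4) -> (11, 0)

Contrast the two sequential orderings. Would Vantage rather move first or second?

If Vantage leads: Wexler's best replies are Basic→P3, Deluxe→P3; Vantage's induced payoffs 9, 4; outcome (Basic, P3), payoffs (9, 7).
If Wexler leads: Vantage's best replies are P1→Deluxe, P2→Deluxe, P3→Basic, P4→Deluxe; Wexler's induced payoffs 8, 4, 7, 0; outcome (Deluxe, P1), payoffs (11, 8).
Vantage gets 9 moving first and 11 moving second, so Vantage prefers to move second.

second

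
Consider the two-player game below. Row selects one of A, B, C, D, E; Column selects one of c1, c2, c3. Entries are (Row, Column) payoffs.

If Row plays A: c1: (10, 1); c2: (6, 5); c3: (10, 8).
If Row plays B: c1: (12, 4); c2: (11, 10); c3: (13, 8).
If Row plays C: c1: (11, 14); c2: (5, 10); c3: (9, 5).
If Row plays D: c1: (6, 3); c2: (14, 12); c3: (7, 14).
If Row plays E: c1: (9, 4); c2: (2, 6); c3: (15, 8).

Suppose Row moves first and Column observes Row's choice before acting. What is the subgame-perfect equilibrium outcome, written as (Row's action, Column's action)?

(E, c3)

Column best-responds to each possible Row move:
- A → Column plays c3 (best of 1, 5, 8); Row gets 10.
- B → Column plays c2 (best of 4, 10, 8); Row gets 11.
- C → Column plays c1 (best of 14, 10, 5); Row gets 11.
- D → Column plays c3 (best of 3, 12, 14); Row gets 7.
- E → Column plays c3 (best of 4, 6, 8); Row gets 15.
Row's induced payoffs are 10, 11, 11, 7, 15, so Row commits to E. Subgame-perfect outcome: (E, c3) with payoffs (15, 8).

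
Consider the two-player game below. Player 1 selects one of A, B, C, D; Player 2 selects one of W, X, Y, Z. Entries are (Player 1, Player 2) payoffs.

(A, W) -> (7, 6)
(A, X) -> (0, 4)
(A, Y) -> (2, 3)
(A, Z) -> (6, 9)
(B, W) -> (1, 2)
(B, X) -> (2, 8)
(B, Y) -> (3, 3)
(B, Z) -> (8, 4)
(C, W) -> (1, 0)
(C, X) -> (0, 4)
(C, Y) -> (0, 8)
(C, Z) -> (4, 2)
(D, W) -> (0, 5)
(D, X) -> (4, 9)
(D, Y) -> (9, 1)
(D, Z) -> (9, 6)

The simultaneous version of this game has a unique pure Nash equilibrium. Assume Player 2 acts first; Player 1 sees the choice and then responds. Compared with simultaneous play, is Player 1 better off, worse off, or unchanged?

Backward induction with Player 2 moving first.
- W: Player 1 compares 7, 1, 1, 0 and picks A; Player 2 would get 6.
- X: Player 1 compares 0, 2, 0, 4 and picks D; Player 2 would get 9.
- Y: Player 1 compares 2, 3, 0, 9 and picks D; Player 2 would get 1.
- Z: Player 1 compares 6, 8, 4, 9 and picks D; Player 2 would get 6.
Among 6, 9, 1, 6, the best is 9 at X. Subgame-perfect outcome: (D, X) with payoffs (4, 9).
For the simultaneous game, intersect best replies.
Player 1's best replies: W→A; X→D; Y→D; Z→D.
Player 2's best replies: A→Z; B→X; C→Y; D→X.
Only (D, X) has each player best-responding; Nash payoffs (4, 9).
Player 1 earns 4 sequentially versus 4 at the Nash outcome: unchanged.

unchanged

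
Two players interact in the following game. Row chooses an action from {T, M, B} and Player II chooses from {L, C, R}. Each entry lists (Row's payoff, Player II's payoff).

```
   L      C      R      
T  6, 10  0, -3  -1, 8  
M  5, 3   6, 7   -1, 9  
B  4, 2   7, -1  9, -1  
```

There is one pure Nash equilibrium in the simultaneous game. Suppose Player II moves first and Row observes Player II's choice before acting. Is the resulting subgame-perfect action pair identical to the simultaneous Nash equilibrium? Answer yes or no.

yes

Solve by backward induction (Player II leads).
- L: BR = T, leader payoff 10.
- C: BR = B, leader payoff -1.
- R: BR = B, leader payoff -1.
Player II's induced payoffs are 10, -1, -1, so Player II commits to L. Subgame-perfect outcome: (T, L) with payoffs (6, 10).
For the simultaneous game, intersect best replies.
Row's best replies: L→T; C→B; R→B.
Player II's best replies: T→L; M→R; B→L.
Only (T, L) has each player best-responding; Nash payoffs (6, 10).
Sequential outcome (T, L) coincides with the Nash profile (T, L).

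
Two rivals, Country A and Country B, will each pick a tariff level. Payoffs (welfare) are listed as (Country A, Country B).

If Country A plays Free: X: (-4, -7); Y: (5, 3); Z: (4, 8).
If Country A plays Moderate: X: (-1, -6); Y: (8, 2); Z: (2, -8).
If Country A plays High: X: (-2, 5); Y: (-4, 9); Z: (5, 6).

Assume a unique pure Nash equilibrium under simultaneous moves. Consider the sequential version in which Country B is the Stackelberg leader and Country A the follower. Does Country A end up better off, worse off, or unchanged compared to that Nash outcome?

Backward induction with Country B moving first.
- X → Country A plays Moderate (best of -4, -1, -2); Country B gets -6.
- Y → Country A plays Moderate (best of 5, 8, -4); Country B gets 2.
- Z → Country A plays High (best of 4, 2, 5); Country B gets 6.
Maximizing over -6, 2, 6, Country B chooses Z. Subgame-perfect outcome: (High, Z) with payoffs (5, 6).
For the simultaneous game, intersect best replies.
Country A's best replies: X→Moderate; Y→Moderate; Z→High.
Country B's best replies: Free→Z; Moderate→Y; High→Y.
Only (Moderate, Y) has each player best-responding; Nash payoffs (8, 2).
Country A earns 5 sequentially versus 8 at the Nash outcome: worse off.

worse off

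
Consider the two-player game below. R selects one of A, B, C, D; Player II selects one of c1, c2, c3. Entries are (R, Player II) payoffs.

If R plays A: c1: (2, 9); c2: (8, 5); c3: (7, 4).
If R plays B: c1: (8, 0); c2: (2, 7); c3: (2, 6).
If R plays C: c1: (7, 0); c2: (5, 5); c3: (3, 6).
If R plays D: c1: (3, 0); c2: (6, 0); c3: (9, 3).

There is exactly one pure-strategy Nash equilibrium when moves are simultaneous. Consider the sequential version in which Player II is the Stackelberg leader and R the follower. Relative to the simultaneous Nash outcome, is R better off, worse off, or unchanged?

Solve by backward induction (Player II leads).
- c1: R compares 2, 8, 7, 3 and picks B; Player II would get 0.
- c2: R compares 8, 2, 5, 6 and picks A; Player II would get 5.
- c3: R compares 7, 2, 3, 9 and picks D; Player II would get 3.
Among 0, 5, 3, the best is 5 at c2. Subgame-perfect outcome: (A, c2) with payoffs (8, 5).
Now find the simultaneous Nash equilibrium.
R's best replies: c1→B; c2→A; c3→D.
Player II's best replies: A→c1; B→c2; C→c3; D→c3.
The unique mutual best reply is (D, c3), giving (9, 3).
R earns 8 sequentially versus 9 at the Nash outcome: worse off.

worse off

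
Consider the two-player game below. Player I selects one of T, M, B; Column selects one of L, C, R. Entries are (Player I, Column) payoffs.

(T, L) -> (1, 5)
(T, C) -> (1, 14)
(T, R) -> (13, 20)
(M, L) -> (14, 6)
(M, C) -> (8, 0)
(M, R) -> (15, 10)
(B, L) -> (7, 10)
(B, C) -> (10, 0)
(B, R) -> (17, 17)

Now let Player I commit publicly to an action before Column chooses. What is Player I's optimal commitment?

Column best-responds to each possible Player I move:
- T: BR = R, leader payoff 13.
- M: BR = R, leader payoff 15.
- B: BR = R, leader payoff 17.
Player I's induced payoffs are 13, 15, 17, so Player I commits to B. Subgame-perfect outcome: (B, R) with payoffs (17, 17).

B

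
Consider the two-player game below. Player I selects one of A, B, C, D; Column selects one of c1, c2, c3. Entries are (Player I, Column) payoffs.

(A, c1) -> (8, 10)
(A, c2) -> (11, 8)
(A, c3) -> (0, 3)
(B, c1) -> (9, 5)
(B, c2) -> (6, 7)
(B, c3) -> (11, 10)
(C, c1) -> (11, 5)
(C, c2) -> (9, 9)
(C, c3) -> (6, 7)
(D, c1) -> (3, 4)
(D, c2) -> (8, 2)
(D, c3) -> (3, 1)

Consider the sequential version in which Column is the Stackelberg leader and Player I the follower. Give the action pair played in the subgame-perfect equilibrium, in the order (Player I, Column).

(B, c3)

Solve by backward induction (Column leads).
- c1: Player I compares 8, 9, 11, 3 and picks C; Column would get 5.
- c2: Player I compares 11, 6, 9, 8 and picks A; Column would get 8.
- c3: Player I compares 0, 11, 6, 3 and picks B; Column would get 10.
Maximizing over 5, 8, 10, Column chooses c3. Subgame-perfect outcome: (B, c3) with payoffs (11, 10).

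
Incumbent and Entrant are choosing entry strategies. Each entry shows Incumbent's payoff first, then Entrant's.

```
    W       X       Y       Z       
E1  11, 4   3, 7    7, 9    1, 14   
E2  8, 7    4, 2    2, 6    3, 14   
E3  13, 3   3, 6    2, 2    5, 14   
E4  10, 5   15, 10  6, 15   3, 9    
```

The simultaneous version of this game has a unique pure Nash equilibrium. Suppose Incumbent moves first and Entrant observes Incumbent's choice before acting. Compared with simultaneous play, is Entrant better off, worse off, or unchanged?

better off

Solve by backward induction (Incumbent leads).
- E1: Entrant compares 4, 7, 9, 14 and picks Z; Incumbent would get 1.
- E2: Entrant compares 7, 2, 6, 14 and picks Z; Incumbent would get 3.
- E3: Entrant compares 3, 6, 2, 14 and picks Z; Incumbent would get 5.
- E4: Entrant compares 5, 10, 15, 9 and picks Y; Incumbent would get 6.
Maximizing over 1, 3, 5, 6, Incumbent chooses E4. Subgame-perfect outcome: (E4, Y) with payoffs (6, 15).
For the simultaneous game, intersect best replies.
Incumbent's best replies: W→E3; X→E4; Y→E1; Z→E3.
Entrant's best replies: E1→Z; E2→Z; E3→Z; E4→Y.
The unique mutual best reply is (E3, Z), giving (5, 14).
Entrant earns 15 sequentially versus 14 at the Nash outcome: better off.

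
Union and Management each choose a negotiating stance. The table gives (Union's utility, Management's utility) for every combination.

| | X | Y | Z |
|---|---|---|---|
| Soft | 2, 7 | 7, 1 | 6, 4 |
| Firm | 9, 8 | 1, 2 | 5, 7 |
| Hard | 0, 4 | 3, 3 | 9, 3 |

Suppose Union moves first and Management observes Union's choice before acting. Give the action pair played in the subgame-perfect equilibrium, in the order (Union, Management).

(Firm, X)

Solve by backward induction (Union leads).
- Soft: BR = X, leader payoff 2.
- Firm: BR = X, leader payoff 9.
- Hard: BR = X, leader payoff 0.
Union's induced payoffs are 2, 9, 0, so Union commits to Firm. Subgame-perfect outcome: (Firm, X) with payoffs (9, 8).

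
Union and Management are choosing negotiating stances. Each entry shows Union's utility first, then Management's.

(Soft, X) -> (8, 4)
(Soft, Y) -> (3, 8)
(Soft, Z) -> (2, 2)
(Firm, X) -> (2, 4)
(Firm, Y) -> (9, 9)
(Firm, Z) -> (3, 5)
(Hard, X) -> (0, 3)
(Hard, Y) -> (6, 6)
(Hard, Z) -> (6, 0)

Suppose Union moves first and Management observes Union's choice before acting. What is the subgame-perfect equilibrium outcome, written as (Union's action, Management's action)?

(Firm, Y)

Work backward from Management's decision.
- Soft → Management plays Y (best of 4, 8, 2); Union gets 3.
- Firm → Management plays Y (best of 4, 9, 5); Union gets 9.
- Hard → Management plays Y (best of 3, 6, 0); Union gets 6.
Maximizing over 3, 9, 6, Union chooses Firm. Subgame-perfect outcome: (Firm, Y) with payoffs (9, 9).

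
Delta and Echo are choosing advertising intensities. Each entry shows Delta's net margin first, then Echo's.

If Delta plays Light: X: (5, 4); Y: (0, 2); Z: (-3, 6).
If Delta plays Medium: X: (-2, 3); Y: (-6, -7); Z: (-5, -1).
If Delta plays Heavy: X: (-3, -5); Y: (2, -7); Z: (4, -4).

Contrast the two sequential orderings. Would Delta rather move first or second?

If Delta leads: Echo's best replies are Light→Z, Medium→X, Heavy→Z; Delta's induced payoffs -3, -2, 4; outcome (Heavy, Z), payoffs (4, -4).
If Echo leads: Delta's best replies are X→Light, Y→Heavy, Z→Heavy; Echo's induced payoffs 4, -7, -4; outcome (Light, X), payoffs (5, 4).
Delta gets 4 moving first and 5 moving second, so Delta prefers to move second.

second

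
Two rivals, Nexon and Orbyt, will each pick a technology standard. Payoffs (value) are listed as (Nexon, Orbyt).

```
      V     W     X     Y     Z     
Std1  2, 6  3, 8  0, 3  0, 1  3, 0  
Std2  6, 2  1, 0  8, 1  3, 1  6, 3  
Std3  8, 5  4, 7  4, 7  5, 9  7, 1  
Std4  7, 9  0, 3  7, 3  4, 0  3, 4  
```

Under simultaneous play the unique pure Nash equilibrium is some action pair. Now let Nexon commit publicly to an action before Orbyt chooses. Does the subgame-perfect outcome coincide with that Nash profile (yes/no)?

no

Work backward from Orbyt's decision.
- Std1: Orbyt compares 6, 8, 3, 1, 0 and picks W; Nexon would get 3.
- Std2: Orbyt compares 2, 0, 1, 1, 3 and picks Z; Nexon would get 6.
- Std3: Orbyt compares 5, 7, 7, 9, 1 and picks Y; Nexon would get 5.
- Std4: Orbyt compares 9, 3, 3, 0, 4 and picks V; Nexon would get 7.
Among 3, 6, 5, 7, the best is 7 at Std4. Subgame-perfect outcome: (Std4, V) with payoffs (7, 9).
For the simultaneous game, intersect best replies.
Nexon's best replies: V→Std3; W→Std3; X→Std2; Y→Std3; Z→Std3.
Orbyt's best replies: Std1→W; Std2→Z; Std3→Y; Std4→V.
Only (Std3, Y) has each player best-responding; Nash payoffs (5, 9).
Sequential outcome (Std4, V) differs from the Nash profile (Std3, Y).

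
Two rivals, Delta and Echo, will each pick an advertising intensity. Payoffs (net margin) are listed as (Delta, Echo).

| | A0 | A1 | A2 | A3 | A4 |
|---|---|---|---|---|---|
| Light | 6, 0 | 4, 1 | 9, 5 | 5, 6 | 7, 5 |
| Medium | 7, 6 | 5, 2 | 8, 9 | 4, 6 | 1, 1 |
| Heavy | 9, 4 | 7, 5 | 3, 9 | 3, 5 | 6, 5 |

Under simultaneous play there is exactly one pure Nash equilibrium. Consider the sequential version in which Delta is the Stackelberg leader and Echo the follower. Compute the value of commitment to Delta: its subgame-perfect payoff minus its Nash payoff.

3

Backward induction with Delta moving first.
- Light: BR = A3, leader payoff 5.
- Medium: BR = A2, leader payoff 8.
- Heavy: BR = A2, leader payoff 3.
Delta's induced payoffs are 5, 8, 3, so Delta commits to Medium. Subgame-perfect outcome: (Medium, A2) with payoffs (8, 9).
Under simultaneous play:
Delta's best replies: A0→Heavy; A1→Heavy; A2→Light; A3→Light; A4→Light.
Echo's best replies: Light→A3; Medium→A2; Heavy→A2.
Only (Light, A3) has each player best-responding; Nash payoffs (5, 6).
Delta's commitment gain: 8 − 5 = 3.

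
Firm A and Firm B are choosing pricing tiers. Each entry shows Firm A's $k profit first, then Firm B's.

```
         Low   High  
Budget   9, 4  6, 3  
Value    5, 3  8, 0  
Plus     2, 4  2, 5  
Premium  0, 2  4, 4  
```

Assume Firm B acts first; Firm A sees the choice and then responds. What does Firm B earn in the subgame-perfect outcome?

Backward induction with Firm B moving first.
- Low: Firm A compares 9, 5, 2, 0 and picks Budget; Firm B would get 4.
- High: Firm A compares 6, 8, 2, 4 and picks Value; Firm B would get 0.
Among 4, 0, the best is 4 at Low. Subgame-perfect outcome: (Budget, Low) with payoffs (9, 4).

4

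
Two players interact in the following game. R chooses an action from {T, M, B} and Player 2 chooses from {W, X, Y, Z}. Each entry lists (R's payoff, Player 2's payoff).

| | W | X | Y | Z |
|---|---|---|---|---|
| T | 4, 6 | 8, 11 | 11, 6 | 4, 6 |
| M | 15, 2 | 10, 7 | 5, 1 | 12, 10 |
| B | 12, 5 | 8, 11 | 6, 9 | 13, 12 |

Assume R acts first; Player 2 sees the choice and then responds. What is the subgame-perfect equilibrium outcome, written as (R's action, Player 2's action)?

Backward induction with R moving first.
- T: BR = X, leader payoff 8.
- M: BR = Z, leader payoff 12.
- B: BR = Z, leader payoff 13.
Among 8, 12, 13, the best is 13 at B. Subgame-perfect outcome: (B, Z) with payoffs (13, 12).

(B, Z)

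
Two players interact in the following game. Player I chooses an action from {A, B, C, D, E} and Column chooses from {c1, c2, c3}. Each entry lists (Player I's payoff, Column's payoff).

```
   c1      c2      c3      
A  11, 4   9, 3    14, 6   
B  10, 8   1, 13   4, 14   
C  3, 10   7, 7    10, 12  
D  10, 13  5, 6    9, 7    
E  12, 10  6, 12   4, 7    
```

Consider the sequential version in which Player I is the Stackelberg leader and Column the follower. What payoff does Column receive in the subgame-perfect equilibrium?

6

Work backward from Column's decision.
- A: Column compares 4, 3, 6 and picks c3; Player I would get 14.
- B: Column compares 8, 13, 14 and picks c3; Player I would get 4.
- C: Column compares 10, 7, 12 and picks c3; Player I would get 10.
- D: Column compares 13, 6, 7 and picks c1; Player I would get 10.
- E: Column compares 10, 12, 7 and picks c2; Player I would get 6.
Among 14, 4, 10, 10, 6, the best is 14 at A. Subgame-perfect outcome: (A, c3) with payoffs (14, 6).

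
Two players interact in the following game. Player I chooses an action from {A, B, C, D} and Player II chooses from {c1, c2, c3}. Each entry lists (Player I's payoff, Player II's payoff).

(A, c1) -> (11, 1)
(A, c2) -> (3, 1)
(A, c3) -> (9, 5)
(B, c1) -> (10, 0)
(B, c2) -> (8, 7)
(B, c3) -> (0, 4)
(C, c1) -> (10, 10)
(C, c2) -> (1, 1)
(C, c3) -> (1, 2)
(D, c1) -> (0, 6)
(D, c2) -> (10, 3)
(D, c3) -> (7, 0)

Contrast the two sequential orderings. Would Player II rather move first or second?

If Player I leads: Player II's best replies are A→c3, B→c2, C→c1, D→c1; Player I's induced payoffs 9, 8, 10, 0; outcome (C, c1), payoffs (10, 10).
If Player II leads: Player I's best replies are c1→A, c2→D, c3→A; Player II's induced payoffs 1, 3, 5; outcome (A, c3), payoffs (9, 5).
Player II gets 5 moving first and 10 moving second, so Player II prefers to move second.

second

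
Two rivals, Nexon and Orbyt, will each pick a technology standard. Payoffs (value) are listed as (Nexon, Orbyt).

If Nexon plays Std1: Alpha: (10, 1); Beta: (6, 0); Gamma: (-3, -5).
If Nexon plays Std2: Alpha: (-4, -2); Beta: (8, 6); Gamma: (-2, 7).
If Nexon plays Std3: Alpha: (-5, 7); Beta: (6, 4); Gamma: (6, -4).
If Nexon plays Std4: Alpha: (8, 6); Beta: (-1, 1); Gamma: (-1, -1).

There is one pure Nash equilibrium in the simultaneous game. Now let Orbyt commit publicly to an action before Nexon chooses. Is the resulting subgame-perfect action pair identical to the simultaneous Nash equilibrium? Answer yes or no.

no

Backward induction with Orbyt moving first.
- Alpha: BR = Std1, leader payoff 1.
- Beta: BR = Std2, leader payoff 6.
- Gamma: BR = Std3, leader payoff -4.
Orbyt's induced payoffs are 1, 6, -4, so Orbyt commits to Beta. Subgame-perfect outcome: (Std2, Beta) with payoffs (8, 6).
Now find the simultaneous Nash equilibrium.
Nexon's best replies: Alpha→Std1; Beta→Std2; Gamma→Std3.
Orbyt's best replies: Std1→Alpha; Std2→Gamma; Std3→Alpha; Std4→Alpha.
The unique mutual best reply is (Std1, Alpha), giving (10, 1).
Sequential outcome (Std2, Beta) differs from the Nash profile (Std1, Alpha).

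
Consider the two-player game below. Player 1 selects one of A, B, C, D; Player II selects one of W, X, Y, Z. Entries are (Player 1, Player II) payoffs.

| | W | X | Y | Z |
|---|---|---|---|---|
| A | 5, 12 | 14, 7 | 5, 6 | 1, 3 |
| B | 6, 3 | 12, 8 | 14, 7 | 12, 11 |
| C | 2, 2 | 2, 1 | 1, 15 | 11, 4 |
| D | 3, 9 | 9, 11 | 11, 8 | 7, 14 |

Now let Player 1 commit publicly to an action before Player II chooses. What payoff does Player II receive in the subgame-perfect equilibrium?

Player II best-responds to each possible Player 1 move:
- A: BR = W, leader payoff 5.
- B: BR = Z, leader payoff 12.
- C: BR = Y, leader payoff 1.
- D: BR = Z, leader payoff 7.
Player 1's induced payoffs are 5, 12, 1, 7, so Player 1 commits to B. Subgame-perfect outcome: (B, Z) with payoffs (12, 11).

11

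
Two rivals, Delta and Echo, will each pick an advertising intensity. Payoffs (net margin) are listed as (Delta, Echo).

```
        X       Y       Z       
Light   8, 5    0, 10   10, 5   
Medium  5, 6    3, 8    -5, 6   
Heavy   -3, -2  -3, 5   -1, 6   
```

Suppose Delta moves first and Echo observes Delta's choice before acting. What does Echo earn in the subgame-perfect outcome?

Solve by backward induction (Delta leads).
- Light: Echo compares 5, 10, 5 and picks Y; Delta would get 0.
- Medium: Echo compares 6, 8, 6 and picks Y; Delta would get 3.
- Heavy: Echo compares -2, 5, 6 and picks Z; Delta would get -1.
Among 0, 3, -1, the best is 3 at Medium. Subgame-perfect outcome: (Medium, Y) with payoffs (3, 8).

8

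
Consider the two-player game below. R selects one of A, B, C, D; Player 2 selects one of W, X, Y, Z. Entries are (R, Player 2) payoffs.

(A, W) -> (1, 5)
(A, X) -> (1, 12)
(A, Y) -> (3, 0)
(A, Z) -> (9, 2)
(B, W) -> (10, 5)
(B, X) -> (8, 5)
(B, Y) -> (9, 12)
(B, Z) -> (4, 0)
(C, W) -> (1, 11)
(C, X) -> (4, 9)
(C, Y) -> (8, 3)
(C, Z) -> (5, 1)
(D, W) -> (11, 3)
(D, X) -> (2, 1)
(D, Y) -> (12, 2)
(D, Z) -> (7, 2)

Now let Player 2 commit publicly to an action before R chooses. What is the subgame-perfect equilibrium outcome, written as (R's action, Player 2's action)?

Backward induction with Player 2 moving first.
- W: R compares 1, 10, 1, 11 and picks D; Player 2 would get 3.
- X: R compares 1, 8, 4, 2 and picks B; Player 2 would get 5.
- Y: R compares 3, 9, 8, 12 and picks D; Player 2 would get 2.
- Z: R compares 9, 4, 5, 7 and picks A; Player 2 would get 2.
Maximizing over 3, 5, 2, 2, Player 2 chooses X. Subgame-perfect outcome: (B, X) with payoffs (8, 5).

(B, X)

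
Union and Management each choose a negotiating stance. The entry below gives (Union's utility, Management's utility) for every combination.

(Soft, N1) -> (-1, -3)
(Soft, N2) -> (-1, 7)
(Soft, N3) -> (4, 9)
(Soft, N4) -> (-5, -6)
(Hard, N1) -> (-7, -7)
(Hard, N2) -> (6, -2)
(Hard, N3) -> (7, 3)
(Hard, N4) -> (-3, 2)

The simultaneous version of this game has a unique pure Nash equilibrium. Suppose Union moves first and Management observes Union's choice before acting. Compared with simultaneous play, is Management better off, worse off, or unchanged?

Solve by backward induction (Union leads).
- Soft: BR = N3, leader payoff 4.
- Hard: BR = N3, leader payoff 7.
Union's induced payoffs are 4, 7, so Union commits to Hard. Subgame-perfect outcome: (Hard, N3) with payoffs (7, 3).
For the simultaneous game, intersect best replies.
Union's best replies: N1→Soft; N2→Hard; N3→Hard; N4→Hard.
Management's best replies: Soft→N3; Hard→N3.
Only (Hard, N3) has each player best-responding; Nash payoffs (7, 3).
Management earns 3 sequentially versus 3 at the Nash outcome: unchanged.

unchanged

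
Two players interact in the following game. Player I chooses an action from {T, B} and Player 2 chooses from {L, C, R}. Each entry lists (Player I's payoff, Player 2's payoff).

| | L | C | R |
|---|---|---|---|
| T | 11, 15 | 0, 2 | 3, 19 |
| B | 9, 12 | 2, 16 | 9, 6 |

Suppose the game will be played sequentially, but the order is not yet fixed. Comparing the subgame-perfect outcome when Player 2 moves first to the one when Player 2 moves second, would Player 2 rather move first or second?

If Player I leads: Player 2's best replies are T→R, B→C; Player I's induced payoffs 3, 2; outcome (T, R), payoffs (3, 19).
If Player 2 leads: Player I's best replies are L→T, C→B, R→B; Player 2's induced payoffs 15, 16, 6; outcome (B, C), payoffs (2, 16).
Player 2 gets 16 moving first and 19 moving second, so Player 2 prefers to move second.

second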